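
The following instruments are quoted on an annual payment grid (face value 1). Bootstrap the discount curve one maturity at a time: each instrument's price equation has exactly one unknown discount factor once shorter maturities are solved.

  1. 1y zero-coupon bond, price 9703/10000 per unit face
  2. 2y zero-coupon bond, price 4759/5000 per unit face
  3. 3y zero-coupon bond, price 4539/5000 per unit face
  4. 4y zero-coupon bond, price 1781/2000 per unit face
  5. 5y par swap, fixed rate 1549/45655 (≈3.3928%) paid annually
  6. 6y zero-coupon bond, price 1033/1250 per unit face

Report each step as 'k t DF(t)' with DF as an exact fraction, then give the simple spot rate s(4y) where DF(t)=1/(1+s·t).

1 1 9703/10000
2 2 4759/5000
3 3 4539/5000
4 4 1781/2000
5 5 8451/10000
6 6 1033/1250
s(4y) = (1/(1781/2000) − 1)/(4) = 219/7124 ≈ 3.0741%

step 1 [1y] zero: DF = P = 9703/10000 ≈ 0.970300
step 2 [2y] zero: DF = P = 4759/5000 ≈ 0.951800
step 3 [3y] zero: DF = P = 4539/5000 ≈ 0.907800
step 4 [4y] zero: DF = P = 1781/2000 ≈ 0.890500
step 5 [5y] swap r/1=1549/45655: DF=(1 − 1549/45655·(0.970300+0.951800+0.907800+0.890500))/(1+1549/45655) = 8451/10000 ≈ 0.845100
step 6 [6y] zero: DF = P = 1033/1250 ≈ 0.826400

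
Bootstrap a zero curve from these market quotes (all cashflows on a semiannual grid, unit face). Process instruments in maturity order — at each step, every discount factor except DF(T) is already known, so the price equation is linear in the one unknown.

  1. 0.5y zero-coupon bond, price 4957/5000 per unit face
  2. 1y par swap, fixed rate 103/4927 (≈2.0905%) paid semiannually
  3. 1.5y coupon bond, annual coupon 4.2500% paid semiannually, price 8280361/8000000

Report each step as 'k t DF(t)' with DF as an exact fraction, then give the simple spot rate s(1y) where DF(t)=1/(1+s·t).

step 1 [0.5y] zero: DF = P = 4957/5000 ≈ 0.991400
step 2 [1y] swap r/2=103/9854: DF=(1 − 103/9854·(0.991400))/(1+103/9854) = 4897/5000 ≈ 0.979400
step 3 [1.5y] bond c/2=17/800: DF=(8280361/8000000 − 17/800·(0.991400+0.979400))/(1+17/800) = 389/400 ≈ 0.972500

1 1/2 4957/5000
2 1 4897/5000
3 3/2 389/400
s(1y) = (1/(4897/5000) − 1)/(1) = 103/4897 ≈ 2.1033%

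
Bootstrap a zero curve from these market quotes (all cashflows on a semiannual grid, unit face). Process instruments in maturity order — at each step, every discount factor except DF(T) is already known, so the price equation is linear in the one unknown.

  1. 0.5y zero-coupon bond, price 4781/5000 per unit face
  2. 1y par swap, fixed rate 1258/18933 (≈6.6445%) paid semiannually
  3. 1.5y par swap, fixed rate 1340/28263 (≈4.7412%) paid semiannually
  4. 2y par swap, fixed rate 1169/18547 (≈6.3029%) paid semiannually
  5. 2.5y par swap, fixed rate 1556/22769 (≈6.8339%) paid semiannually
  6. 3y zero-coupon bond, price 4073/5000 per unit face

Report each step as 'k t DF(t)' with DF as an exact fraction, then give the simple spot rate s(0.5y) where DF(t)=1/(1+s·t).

1 1/2 4781/5000
2 1 9371/10000
3 3/2 933/1000
4 2 8831/10000
5 5/2 2111/2500
6 3 4073/5000
s(0.5y) = (1/(4781/5000) − 1)/(1/2) = 438/4781 ≈ 9.1613%

step 1 [0.5y] zero: DF = P = 4781/5000 ≈ 0.956200
step 2 [1y] swap r/2=629/18933: DF=(1 − 629/18933·(0.956200))/(1+629/18933) = 9371/10000 ≈ 0.937100
step 3 [1.5y] swap r/2=670/28263: DF=(1 − 670/28263·(0.956200+0.937100))/(1+670/28263) = 933/1000 ≈ 0.933000
step 4 [2y] swap r/2=1169/37094: DF=(1 − 1169/37094·(0.956200+0.937100+0.933000))/(1+1169/37094) = 8831/10000 ≈ 0.883100
step 5 [2.5y] swap r/2=778/22769: DF=(1 − 778/22769·(0.956200+0.937100+0.933000+0.883100))/(1+778/22769) = 2111/2500 ≈ 0.844400
step 6 [3y] zero: DF = P = 4073/5000 ≈ 0.814600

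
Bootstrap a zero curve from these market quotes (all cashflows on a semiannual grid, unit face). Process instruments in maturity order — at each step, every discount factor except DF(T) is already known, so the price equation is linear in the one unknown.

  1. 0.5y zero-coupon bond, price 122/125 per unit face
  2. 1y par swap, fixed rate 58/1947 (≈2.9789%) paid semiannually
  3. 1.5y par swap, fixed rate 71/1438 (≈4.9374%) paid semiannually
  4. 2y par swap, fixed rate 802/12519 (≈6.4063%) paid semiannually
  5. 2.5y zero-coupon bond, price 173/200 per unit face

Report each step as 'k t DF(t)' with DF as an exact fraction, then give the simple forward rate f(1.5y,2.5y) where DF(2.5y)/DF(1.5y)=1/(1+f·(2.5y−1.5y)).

1 1/2 122/125
2 1 971/1000
3 3/2 929/1000
4 2 8797/10000
5 5/2 173/200
f(1.5y,2.5y) = ((929/1000)/(173/200) − 1)/(1) = 64/865 ≈ 7.3988%

step 1 [0.5y] zero: DF = P = 122/125 ≈ 0.976000
step 2 [1y] swap r/2=29/1947: DF=(1 − 29/1947·(0.976000))/(1+29/1947) = 971/1000 ≈ 0.971000
step 3 [1.5y] swap r/2=71/2876: DF=(1 − 71/2876·(0.976000+0.971000))/(1+71/2876) = 929/1000 ≈ 0.929000
step 4 [2y] swap r/2=401/12519: DF=(1 − 401/12519·(0.976000+0.971000+0.929000))/(1+401/12519) = 8797/10000 ≈ 0.879700
step 5 [2.5y] zero: DF = P = 173/200 ≈ 0.865000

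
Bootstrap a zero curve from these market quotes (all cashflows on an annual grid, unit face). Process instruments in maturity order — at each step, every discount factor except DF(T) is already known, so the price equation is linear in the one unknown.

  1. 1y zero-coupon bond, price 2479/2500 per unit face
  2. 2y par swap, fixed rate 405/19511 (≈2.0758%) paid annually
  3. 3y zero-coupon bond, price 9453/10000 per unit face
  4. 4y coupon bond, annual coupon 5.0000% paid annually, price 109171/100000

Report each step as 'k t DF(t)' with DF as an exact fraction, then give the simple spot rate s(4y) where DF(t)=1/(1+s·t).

1 1 2479/2500
2 2 1919/2000
3 3 9453/10000
4 4 4509/5000
s(4y) = (1/(4509/5000) − 1)/(4) = 491/18036 ≈ 2.7223%

step 1 [1y] zero: DF = P = 2479/2500 ≈ 0.991600
step 2 [2y] swap r/1=405/19511: DF=(1 − 405/19511·(0.991600))/(1+405/19511) = 1919/2000 ≈ 0.959500
step 3 [3y] zero: DF = P = 9453/10000 ≈ 0.945300
step 4 [4y] bond c/1=1/20: DF=(109171/100000 − 1/20·(0.991600+0.959500+0.945300))/(1+1/20) = 4509/5000 ≈ 0.901800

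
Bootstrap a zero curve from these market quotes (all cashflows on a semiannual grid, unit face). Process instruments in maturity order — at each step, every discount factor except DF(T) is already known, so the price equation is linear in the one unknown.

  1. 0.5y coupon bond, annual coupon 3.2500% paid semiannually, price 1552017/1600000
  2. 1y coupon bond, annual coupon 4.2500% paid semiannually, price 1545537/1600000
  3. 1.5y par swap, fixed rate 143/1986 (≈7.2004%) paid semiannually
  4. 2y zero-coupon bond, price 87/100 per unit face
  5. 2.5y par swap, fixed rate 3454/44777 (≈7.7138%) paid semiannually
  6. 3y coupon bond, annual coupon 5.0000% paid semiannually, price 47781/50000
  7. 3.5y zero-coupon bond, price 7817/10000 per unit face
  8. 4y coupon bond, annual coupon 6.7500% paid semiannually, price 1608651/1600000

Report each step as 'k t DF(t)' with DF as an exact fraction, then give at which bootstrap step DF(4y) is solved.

1 1/2 1909/2000
2 1 463/500
3 3/2 8999/10000
4 2 87/100
5 5/2 8273/10000
6 3 8231/10000
7 7/2 7817/10000
8 4 387/500
DF(4y) is solved at step 8

step 1 [0.5y] bond c/2=13/800: DF=(1552017/1600000 − 13/800·(0))/(1+13/800) = 1909/2000 ≈ 0.954500
step 2 [1y] bond c/2=17/800: DF=(1545537/1600000 − 17/800·(0.954500))/(1+17/800) = 463/500 ≈ 0.926000
step 3 [1.5y] swap r/2=143/3972: DF=(1 − 143/3972·(0.954500+0.926000))/(1+143/3972) = 8999/10000 ≈ 0.899900
step 4 [2y] zero: DF = P = 87/100 ≈ 0.870000
step 5 [2.5y] swap r/2=1727/44777: DF=(1 − 1727/44777·(0.954500+0.926000+0.899900+0.870000))/(1+1727/44777) = 8273/10000 ≈ 0.827300
step 6 [3y] bond c/2=1/40: DF=(47781/50000 − 1/40·(0.954500+0.926000+0.899900+0.870000+0.827300))/(1+1/40) = 8231/10000 ≈ 0.823100
step 7 [3.5y] zero: DF = P = 7817/10000 ≈ 0.781700
step 8 [4y] bond c/2=27/800: DF=(1608651/1600000 − 27/800·(0.954500+0.926000+0.899900+0.870000+0.827300+0.823100+0.781700))/(1+27/800) = 387/500 ≈ 0.774000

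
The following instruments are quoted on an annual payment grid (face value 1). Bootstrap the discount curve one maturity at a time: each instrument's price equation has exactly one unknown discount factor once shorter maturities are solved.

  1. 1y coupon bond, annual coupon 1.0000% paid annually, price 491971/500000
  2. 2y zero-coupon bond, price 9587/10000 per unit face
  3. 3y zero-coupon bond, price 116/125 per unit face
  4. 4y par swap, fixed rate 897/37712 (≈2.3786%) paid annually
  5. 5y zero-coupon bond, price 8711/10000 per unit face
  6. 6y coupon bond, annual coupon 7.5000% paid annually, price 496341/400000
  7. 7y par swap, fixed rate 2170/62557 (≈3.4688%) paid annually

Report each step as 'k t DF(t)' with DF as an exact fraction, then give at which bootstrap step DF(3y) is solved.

step 1 [1y] bond c/1=1/100: DF=(491971/500000 − 1/100·(0))/(1+1/100) = 4871/5000 ≈ 0.974200
step 2 [2y] zero: DF = P = 9587/10000 ≈ 0.958700
step 3 [3y] zero: DF = P = 116/125 ≈ 0.928000
step 4 [4y] swap r/1=897/37712: DF=(1 − 897/37712·(0.974200+0.958700+0.928000))/(1+897/37712) = 9103/10000 ≈ 0.910300
step 5 [5y] zero: DF = P = 8711/10000 ≈ 0.871100
step 6 [6y] bond c/1=3/40: DF=(496341/400000 − 3/40·(0.974200+0.958700+0.928000+0.910300+0.871100))/(1+3/40) = 519/625 ≈ 0.830400
step 7 [7y] swap r/1=2170/62557: DF=(1 − 2170/62557·(0.974200+0.958700+0.928000+0.910300+0.871100+0.830400))/(1+2170/62557) = 783/1000 ≈ 0.783000

1 1 4871/5000
2 2 9587/10000
3 3 116/125
4 4 9103/10000
5 5 8711/10000
6 6 519/625
7 7 783/1000
DF(3y) is solved at step 3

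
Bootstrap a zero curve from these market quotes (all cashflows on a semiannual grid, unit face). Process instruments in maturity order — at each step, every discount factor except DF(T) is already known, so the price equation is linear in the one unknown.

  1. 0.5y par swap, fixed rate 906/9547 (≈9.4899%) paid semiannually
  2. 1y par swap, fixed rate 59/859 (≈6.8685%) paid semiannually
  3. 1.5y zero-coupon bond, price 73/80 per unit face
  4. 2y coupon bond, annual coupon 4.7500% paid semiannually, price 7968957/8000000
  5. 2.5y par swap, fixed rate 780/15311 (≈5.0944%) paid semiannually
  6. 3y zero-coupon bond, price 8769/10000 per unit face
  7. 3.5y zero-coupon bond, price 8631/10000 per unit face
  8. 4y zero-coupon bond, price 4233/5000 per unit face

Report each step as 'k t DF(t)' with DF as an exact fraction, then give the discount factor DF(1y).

1 1/2 9547/10000
2 1 9351/10000
3 3/2 73/80
4 2 227/250
5 5/2 883/1000
6 3 8769/10000
7 7/2 8631/10000
8 4 4233/5000
DF(1y) = 9351/10000 ≈ 0.935100

step 1 [0.5y] swap r/2=453/9547: DF=(1 − 453/9547·(0))/(1+453/9547) = 9547/10000 ≈ 0.954700
step 2 [1y] swap r/2=59/1718: DF=(1 − 59/1718·(0.954700))/(1+59/1718) = 9351/10000 ≈ 0.935100
step 3 [1.5y] zero: DF = P = 73/80 ≈ 0.912500
step 4 [2y] bond c/2=19/800: DF=(7968957/8000000 − 19/800·(0.954700+0.935100+0.912500))/(1+19/800) = 227/250 ≈ 0.908000
step 5 [2.5y] swap r/2=390/15311: DF=(1 − 390/15311·(0.954700+0.935100+0.912500+0.908000))/(1+390/15311) = 883/1000 ≈ 0.883000
step 6 [3y] zero: DF = P = 8769/10000 ≈ 0.876900
step 7 [3.5y] zero: DF = P = 8631/10000 ≈ 0.863100
step 8 [4y] zero: DF = P = 4233/5000 ≈ 0.846600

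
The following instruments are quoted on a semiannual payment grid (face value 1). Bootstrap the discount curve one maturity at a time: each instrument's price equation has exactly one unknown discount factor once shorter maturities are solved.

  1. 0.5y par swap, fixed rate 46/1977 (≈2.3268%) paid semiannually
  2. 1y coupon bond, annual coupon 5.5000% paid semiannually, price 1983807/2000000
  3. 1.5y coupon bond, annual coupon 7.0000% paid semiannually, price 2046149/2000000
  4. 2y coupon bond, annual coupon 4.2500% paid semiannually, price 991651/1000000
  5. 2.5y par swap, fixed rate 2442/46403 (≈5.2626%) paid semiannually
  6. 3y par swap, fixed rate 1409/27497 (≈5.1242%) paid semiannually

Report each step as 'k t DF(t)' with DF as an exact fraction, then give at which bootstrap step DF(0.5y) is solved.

step 1 [0.5y] swap r/2=23/1977: DF=(1 − 23/1977·(0))/(1+23/1977) = 1977/2000 ≈ 0.988500
step 2 [1y] bond c/2=11/400: DF=(1983807/2000000 − 11/400·(0.988500))/(1+11/400) = 9389/10000 ≈ 0.938900
step 3 [1.5y] bond c/2=7/200: DF=(2046149/2000000 − 7/200·(0.988500+0.938900))/(1+7/200) = 9233/10000 ≈ 0.923300
step 4 [2y] bond c/2=17/800: DF=(991651/1000000 − 17/800·(0.988500+0.938900+0.923300))/(1+17/800) = 9117/10000 ≈ 0.911700
step 5 [2.5y] swap r/2=1221/46403: DF=(1 − 1221/46403·(0.988500+0.938900+0.923300+0.911700))/(1+1221/46403) = 8779/10000 ≈ 0.877900
step 6 [3y] swap r/2=1409/54994: DF=(1 − 1409/54994·(0.988500+0.938900+0.923300+0.911700+0.877900))/(1+1409/54994) = 8591/10000 ≈ 0.859100

1 1/2 1977/2000
2 1 9389/10000
3 3/2 9233/10000
4 2 9117/10000
5 5/2 8779/10000
6 3 8591/10000
DF(0.5y) is solved at step 1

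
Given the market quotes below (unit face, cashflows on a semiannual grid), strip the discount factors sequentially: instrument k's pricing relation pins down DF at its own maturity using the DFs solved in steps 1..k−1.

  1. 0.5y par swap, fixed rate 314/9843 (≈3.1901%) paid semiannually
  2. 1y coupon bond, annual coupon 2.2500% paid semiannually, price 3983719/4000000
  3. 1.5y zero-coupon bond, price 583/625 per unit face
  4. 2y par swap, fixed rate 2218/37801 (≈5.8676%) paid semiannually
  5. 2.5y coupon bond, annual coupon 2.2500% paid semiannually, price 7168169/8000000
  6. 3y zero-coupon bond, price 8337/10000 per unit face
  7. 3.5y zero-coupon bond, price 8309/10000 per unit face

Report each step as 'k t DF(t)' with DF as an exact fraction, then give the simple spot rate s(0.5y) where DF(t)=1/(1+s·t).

step 1 [0.5y] swap r/2=157/9843: DF=(1 − 157/9843·(0))/(1+157/9843) = 9843/10000 ≈ 0.984300
step 2 [1y] bond c/2=9/800: DF=(3983719/4000000 − 9/800·(0.984300))/(1+9/800) = 9739/10000 ≈ 0.973900
step 3 [1.5y] zero: DF = P = 583/625 ≈ 0.932800
step 4 [2y] swap r/2=1109/37801: DF=(1 − 1109/37801·(0.984300+0.973900+0.932800))/(1+1109/37801) = 8891/10000 ≈ 0.889100
step 5 [2.5y] bond c/2=9/800: DF=(7168169/8000000 − 9/800·(0.984300+0.973900+0.932800+0.889100))/(1+9/800) = 211/250 ≈ 0.844000
step 6 [3y] zero: DF = P = 8337/10000 ≈ 0.833700
step 7 [3.5y] zero: DF = P = 8309/10000 ≈ 0.830900

1 1/2 9843/10000
2 1 9739/10000
3 3/2 583/625
4 2 8891/10000
5 5/2 211/250
6 3 8337/10000
7 7/2 8309/10000
s(0.5y) = (1/(9843/10000) − 1)/(1/2) = 314/9843 ≈ 3.1901%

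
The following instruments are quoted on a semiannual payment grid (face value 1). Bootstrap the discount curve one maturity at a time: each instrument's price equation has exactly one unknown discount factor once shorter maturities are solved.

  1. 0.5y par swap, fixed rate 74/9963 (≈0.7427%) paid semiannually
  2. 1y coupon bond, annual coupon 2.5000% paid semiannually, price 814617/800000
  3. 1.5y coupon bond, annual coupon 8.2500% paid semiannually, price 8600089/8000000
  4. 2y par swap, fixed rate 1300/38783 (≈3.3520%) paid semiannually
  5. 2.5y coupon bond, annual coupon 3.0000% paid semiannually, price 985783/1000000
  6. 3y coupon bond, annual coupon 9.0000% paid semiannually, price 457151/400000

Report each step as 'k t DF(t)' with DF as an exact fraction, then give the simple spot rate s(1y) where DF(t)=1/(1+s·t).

1 1/2 9963/10000
2 1 4967/5000
3 3/2 596/625
4 2 187/200
5 5/2 9139/10000
6 3 8873/10000
s(1y) = (1/(4967/5000) − 1)/(1) = 33/4967 ≈ 0.6644%

step 1 [0.5y] swap r/2=37/9963: DF=(1 − 37/9963·(0))/(1+37/9963) = 9963/10000 ≈ 0.996300
step 2 [1y] bond c/2=1/80: DF=(814617/800000 − 1/80·(0.996300))/(1+1/80) = 4967/5000 ≈ 0.993400
step 3 [1.5y] bond c/2=33/800: DF=(8600089/8000000 − 33/800·(0.996300+0.993400))/(1+33/800) = 596/625 ≈ 0.953600
step 4 [2y] swap r/2=650/38783: DF=(1 − 650/38783·(0.996300+0.993400+0.953600))/(1+650/38783) = 187/200 ≈ 0.935000
step 5 [2.5y] bond c/2=3/200: DF=(985783/1000000 − 3/200·(0.996300+0.993400+0.953600+0.935000))/(1+3/200) = 9139/10000 ≈ 0.913900
step 6 [3y] bond c/2=9/200: DF=(457151/400000 − 9/200·(0.996300+0.993400+0.953600+0.935000+0.913900))/(1+9/200) = 8873/10000 ≈ 0.887300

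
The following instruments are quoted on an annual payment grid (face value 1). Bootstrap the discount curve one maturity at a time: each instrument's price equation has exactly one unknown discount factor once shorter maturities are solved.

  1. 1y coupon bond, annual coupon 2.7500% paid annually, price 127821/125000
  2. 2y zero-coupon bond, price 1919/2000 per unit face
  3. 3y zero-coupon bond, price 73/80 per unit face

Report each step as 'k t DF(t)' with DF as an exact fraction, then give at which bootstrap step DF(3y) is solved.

1 1 622/625
2 2 1919/2000
3 3 73/80
DF(3y) is solved at step 3

step 1 [1y] bond c/1=11/400: DF=(127821/125000 − 11/400·(0))/(1+11/400) = 622/625 ≈ 0.995200
step 2 [2y] zero: DF = P = 1919/2000 ≈ 0.959500
step 3 [3y] zero: DF = P = 73/80 ≈ 0.912500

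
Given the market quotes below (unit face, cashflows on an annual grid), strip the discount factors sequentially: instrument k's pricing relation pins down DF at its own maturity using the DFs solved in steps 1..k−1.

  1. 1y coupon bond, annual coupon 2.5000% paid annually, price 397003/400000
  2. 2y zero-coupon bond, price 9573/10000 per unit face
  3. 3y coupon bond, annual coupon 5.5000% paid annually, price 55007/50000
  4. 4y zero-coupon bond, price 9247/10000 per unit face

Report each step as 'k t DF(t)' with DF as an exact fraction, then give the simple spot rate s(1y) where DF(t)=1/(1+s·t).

step 1 [1y] bond c/1=1/40: DF=(397003/400000 − 1/40·(0))/(1+1/40) = 9683/10000 ≈ 0.968300
step 2 [2y] zero: DF = P = 9573/10000 ≈ 0.957300
step 3 [3y] bond c/1=11/200: DF=(55007/50000 − 11/200·(0.968300+0.957300))/(1+11/200) = 589/625 ≈ 0.942400
step 4 [4y] zero: DF = P = 9247/10000 ≈ 0.924700

1 1 9683/10000
2 2 9573/10000
3 3 589/625
4 4 9247/10000
s(1y) = (1/(9683/10000) − 1)/(1) = 317/9683 ≈ 3.2738%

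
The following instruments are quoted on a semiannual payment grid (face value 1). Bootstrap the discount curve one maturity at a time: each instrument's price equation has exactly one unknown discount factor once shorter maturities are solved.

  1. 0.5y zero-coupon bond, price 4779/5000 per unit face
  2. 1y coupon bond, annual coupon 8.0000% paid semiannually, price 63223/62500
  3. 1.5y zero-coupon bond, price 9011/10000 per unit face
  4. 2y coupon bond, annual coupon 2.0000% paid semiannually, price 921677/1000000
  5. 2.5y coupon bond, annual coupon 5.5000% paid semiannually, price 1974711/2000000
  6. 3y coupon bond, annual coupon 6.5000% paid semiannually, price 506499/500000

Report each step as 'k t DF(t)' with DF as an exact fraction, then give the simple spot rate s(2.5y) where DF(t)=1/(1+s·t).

1 1/2 4779/5000
2 1 9359/10000
3 3/2 9011/10000
4 2 8849/10000
5 5/2 69/80
6 3 4191/5000
s(2.5y) = (1/(69/80) − 1)/(5/2) = 22/345 ≈ 6.3768%

step 1 [0.5y] zero: DF = P = 4779/5000 ≈ 0.955800
step 2 [1y] bond c/2=1/25: DF=(63223/62500 − 1/25·(0.955800))/(1+1/25) = 9359/10000 ≈ 0.935900
step 3 [1.5y] zero: DF = P = 9011/10000 ≈ 0.901100
step 4 [2y] bond c/2=1/100: DF=(921677/1000000 − 1/100·(0.955800+0.935900+0.901100))/(1+1/100) = 8849/10000 ≈ 0.884900
step 5 [2.5y] bond c/2=11/400: DF=(1974711/2000000 − 11/400·(0.955800+0.935900+0.901100+0.884900))/(1+11/400) = 69/80 ≈ 0.862500
step 6 [3y] bond c/2=13/400: DF=(506499/500000 − 13/400·(0.955800+0.935900+0.901100+0.884900+0.862500))/(1+13/400) = 4191/5000 ≈ 0.838200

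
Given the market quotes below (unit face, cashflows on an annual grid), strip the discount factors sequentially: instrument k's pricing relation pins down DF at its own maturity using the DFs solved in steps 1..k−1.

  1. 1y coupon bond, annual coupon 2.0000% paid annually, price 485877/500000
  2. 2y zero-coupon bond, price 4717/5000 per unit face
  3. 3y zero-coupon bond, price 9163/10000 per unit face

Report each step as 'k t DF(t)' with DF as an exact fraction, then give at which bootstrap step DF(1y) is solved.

step 1 [1y] bond c/1=1/50: DF=(485877/500000 − 1/50·(0))/(1+1/50) = 9527/10000 ≈ 0.952700
step 2 [2y] zero: DF = P = 4717/5000 ≈ 0.943400
step 3 [3y] zero: DF = P = 9163/10000 ≈ 0.916300

1 1 9527/10000
2 2 4717/5000
3 3 9163/10000
DF(1y) is solved at step 1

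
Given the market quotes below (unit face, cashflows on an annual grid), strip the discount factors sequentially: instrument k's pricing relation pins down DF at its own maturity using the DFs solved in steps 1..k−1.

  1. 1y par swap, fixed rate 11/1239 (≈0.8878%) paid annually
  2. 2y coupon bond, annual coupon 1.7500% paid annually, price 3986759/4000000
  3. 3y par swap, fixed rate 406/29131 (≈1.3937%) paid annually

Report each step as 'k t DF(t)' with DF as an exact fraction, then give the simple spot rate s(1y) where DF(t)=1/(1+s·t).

step 1 [1y] swap r/1=11/1239: DF=(1 − 11/1239·(0))/(1+11/1239) = 1239/1250 ≈ 0.991200
step 2 [2y] bond c/1=7/400: DF=(3986759/4000000 − 7/400·(0.991200))/(1+7/400) = 77/80 ≈ 0.962500
step 3 [3y] swap r/1=406/29131: DF=(1 − 406/29131·(0.991200+0.962500))/(1+406/29131) = 4797/5000 ≈ 0.959400

1 1 1239/1250
2 2 77/80
3 3 4797/5000
s(1y) = (1/(1239/1250) − 1)/(1) = 11/1239 ≈ 0.8878%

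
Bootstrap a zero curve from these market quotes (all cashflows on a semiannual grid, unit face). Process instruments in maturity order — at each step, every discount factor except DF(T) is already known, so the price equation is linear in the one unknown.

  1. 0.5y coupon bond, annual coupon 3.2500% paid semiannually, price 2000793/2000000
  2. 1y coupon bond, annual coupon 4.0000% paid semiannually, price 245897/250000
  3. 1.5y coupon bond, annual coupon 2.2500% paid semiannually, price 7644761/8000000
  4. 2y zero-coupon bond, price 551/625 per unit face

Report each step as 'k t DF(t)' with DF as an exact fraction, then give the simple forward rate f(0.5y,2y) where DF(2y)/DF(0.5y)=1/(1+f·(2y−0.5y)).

step 1 [0.5y] bond c/2=13/800: DF=(2000793/2000000 − 13/800·(0))/(1+13/800) = 2461/2500 ≈ 0.984400
step 2 [1y] bond c/2=1/50: DF=(245897/250000 − 1/50·(0.984400))/(1+1/50) = 189/200 ≈ 0.945000
step 3 [1.5y] bond c/2=9/800: DF=(7644761/8000000 − 9/800·(0.984400+0.945000))/(1+9/800) = 1847/2000 ≈ 0.923500
step 4 [2y] zero: DF = P = 551/625 ≈ 0.881600

1 1/2 2461/2500
2 1 189/200
3 3/2 1847/2000
4 2 551/625
f(0.5y,2y) = ((2461/2500)/(551/625) − 1)/(3/2) = 257/3306 ≈ 7.7737%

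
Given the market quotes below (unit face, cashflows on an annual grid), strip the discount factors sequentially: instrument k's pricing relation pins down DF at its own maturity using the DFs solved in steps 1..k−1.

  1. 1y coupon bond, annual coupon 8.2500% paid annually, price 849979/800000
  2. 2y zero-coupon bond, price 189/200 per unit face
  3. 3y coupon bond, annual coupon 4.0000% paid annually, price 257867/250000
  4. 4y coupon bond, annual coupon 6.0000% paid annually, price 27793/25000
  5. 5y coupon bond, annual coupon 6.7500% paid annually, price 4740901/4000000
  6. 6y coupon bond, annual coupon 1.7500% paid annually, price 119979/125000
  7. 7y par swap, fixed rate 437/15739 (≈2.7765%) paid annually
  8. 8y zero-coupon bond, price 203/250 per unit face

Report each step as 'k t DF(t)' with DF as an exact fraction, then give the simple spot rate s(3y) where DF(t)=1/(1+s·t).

step 1 [1y] bond c/1=33/400: DF=(849979/800000 − 33/400·(0))/(1+33/400) = 1963/2000 ≈ 0.981500
step 2 [2y] zero: DF = P = 189/200 ≈ 0.945000
step 3 [3y] bond c/1=1/25: DF=(257867/250000 − 1/25·(0.981500+0.945000))/(1+1/25) = 9177/10000 ≈ 0.917700
step 4 [4y] bond c/1=3/50: DF=(27793/25000 − 3/50·(0.981500+0.945000+0.917700))/(1+3/50) = 4439/5000 ≈ 0.887800
step 5 [5y] bond c/1=27/400: DF=(4740901/4000000 − 27/400·(0.981500+0.945000+0.917700+0.887800))/(1+27/400) = 8743/10000 ≈ 0.874300
step 6 [6y] bond c/1=7/400: DF=(119979/125000 − 7/400·(0.981500+0.945000+0.917700+0.887800+0.874300))/(1+7/400) = 8641/10000 ≈ 0.864100
step 7 [7y] swap r/1=437/15739: DF=(1 − 437/15739·(0.981500+0.945000+0.917700+0.887800+0.874300+0.864100))/(1+437/15739) = 2063/2500 ≈ 0.825200
step 8 [8y] zero: DF = P = 203/250 ≈ 0.812000

1 1 1963/2000
2 2 189/200
3 3 9177/10000
4 4 4439/5000
5 5 8743/10000
6 6 8641/10000
7 7 2063/2500
8 8 203/250
s(3y) = (1/(9177/10000) − 1)/(3) = 823/27531 ≈ 2.9894%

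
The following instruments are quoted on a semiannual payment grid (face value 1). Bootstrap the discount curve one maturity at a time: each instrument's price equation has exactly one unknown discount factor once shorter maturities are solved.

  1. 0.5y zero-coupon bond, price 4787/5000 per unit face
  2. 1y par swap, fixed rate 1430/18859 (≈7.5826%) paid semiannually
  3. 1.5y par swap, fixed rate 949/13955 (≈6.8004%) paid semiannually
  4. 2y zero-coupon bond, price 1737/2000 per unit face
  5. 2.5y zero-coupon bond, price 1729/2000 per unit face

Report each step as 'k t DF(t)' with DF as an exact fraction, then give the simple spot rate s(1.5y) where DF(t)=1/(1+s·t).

step 1 [0.5y] zero: DF = P = 4787/5000 ≈ 0.957400
step 2 [1y] swap r/2=715/18859: DF=(1 − 715/18859·(0.957400))/(1+715/18859) = 1857/2000 ≈ 0.928500
step 3 [1.5y] swap r/2=949/27910: DF=(1 − 949/27910·(0.957400+0.928500))/(1+949/27910) = 9051/10000 ≈ 0.905100
step 4 [2y] zero: DF = P = 1737/2000 ≈ 0.868500
step 5 [2.5y] zero: DF = P = 1729/2000 ≈ 0.864500

1 1/2 4787/5000
2 1 1857/2000
3 3/2 9051/10000
4 2 1737/2000
5 5/2 1729/2000
s(1.5y) = (1/(9051/10000) − 1)/(3/2) = 1898/27153 ≈ 6.9900%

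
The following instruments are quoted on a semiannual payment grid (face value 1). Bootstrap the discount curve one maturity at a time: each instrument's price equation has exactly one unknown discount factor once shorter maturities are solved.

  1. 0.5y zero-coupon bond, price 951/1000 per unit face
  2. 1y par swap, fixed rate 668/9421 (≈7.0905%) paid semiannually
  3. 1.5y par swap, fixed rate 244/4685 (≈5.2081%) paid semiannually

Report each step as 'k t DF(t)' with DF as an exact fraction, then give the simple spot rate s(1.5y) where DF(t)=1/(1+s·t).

1 1/2 951/1000
2 1 2333/2500
3 3/2 2317/2500
s(1.5y) = (1/(2317/2500) − 1)/(3/2) = 122/2317 ≈ 5.2654%

step 1 [0.5y] zero: DF = P = 951/1000 ≈ 0.951000
step 2 [1y] swap r/2=334/9421: DF=(1 − 334/9421·(0.951000))/(1+334/9421) = 2333/2500 ≈ 0.933200
step 3 [1.5y] swap r/2=122/4685: DF=(1 − 122/4685·(0.951000+0.933200))/(1+122/4685) = 2317/2500 ≈ 0.926800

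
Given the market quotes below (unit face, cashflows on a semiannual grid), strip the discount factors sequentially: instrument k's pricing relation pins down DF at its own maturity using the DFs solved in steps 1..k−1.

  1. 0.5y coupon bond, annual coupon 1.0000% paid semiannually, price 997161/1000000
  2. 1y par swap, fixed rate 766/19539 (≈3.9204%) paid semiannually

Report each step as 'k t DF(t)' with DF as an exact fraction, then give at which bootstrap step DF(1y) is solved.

1 1/2 4961/5000
2 1 9617/10000
DF(1y) is solved at step 2

step 1 [0.5y] bond c/2=1/200: DF=(997161/1000000 − 1/200·(0))/(1+1/200) = 4961/5000 ≈ 0.992200
step 2 [1y] swap r/2=383/19539: DF=(1 − 383/19539·(0.992200))/(1+383/19539) = 9617/10000 ≈ 0.961700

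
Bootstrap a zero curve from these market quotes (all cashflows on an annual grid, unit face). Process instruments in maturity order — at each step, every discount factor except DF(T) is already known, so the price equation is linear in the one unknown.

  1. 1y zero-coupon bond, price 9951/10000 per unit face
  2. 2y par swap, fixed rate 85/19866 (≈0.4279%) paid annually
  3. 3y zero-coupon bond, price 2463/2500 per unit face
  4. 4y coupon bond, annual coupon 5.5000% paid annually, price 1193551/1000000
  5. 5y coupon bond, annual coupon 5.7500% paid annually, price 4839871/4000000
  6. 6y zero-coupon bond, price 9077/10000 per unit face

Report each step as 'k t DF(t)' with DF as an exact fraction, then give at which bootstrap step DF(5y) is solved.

1 1 9951/10000
2 2 1983/2000
3 3 2463/2500
4 4 2441/2500
5 5 1859/2000
6 6 9077/10000
DF(5y) is solved at step 5

step 1 [1y] zero: DF = P = 9951/10000 ≈ 0.995100
step 2 [2y] swap r/1=85/19866: DF=(1 − 85/19866·(0.995100))/(1+85/19866) = 1983/2000 ≈ 0.991500
step 3 [3y] zero: DF = P = 2463/2500 ≈ 0.985200
step 4 [4y] bond c/1=11/200: DF=(1193551/1000000 − 11/200·(0.995100+0.991500+0.985200))/(1+11/200) = 2441/2500 ≈ 0.976400
step 5 [5y] bond c/1=23/400: DF=(4839871/4000000 − 23/400·(0.995100+0.991500+0.985200+0.976400))/(1+23/400) = 1859/2000 ≈ 0.929500
step 6 [6y] zero: DF = P = 9077/10000 ≈ 0.907700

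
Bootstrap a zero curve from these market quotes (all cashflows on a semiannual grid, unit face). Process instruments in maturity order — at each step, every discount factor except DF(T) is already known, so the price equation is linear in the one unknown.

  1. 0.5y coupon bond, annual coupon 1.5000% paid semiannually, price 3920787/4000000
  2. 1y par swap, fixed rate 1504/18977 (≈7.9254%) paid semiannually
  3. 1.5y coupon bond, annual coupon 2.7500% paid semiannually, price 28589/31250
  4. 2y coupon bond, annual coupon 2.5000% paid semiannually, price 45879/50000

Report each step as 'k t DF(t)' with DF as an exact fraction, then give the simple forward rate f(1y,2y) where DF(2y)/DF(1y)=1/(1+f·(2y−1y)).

step 1 [0.5y] bond c/2=3/400: DF=(3920787/4000000 − 3/400·(0))/(1+3/400) = 9729/10000 ≈ 0.972900
step 2 [1y] swap r/2=752/18977: DF=(1 − 752/18977·(0.972900))/(1+752/18977) = 578/625 ≈ 0.924800
step 3 [1.5y] bond c/2=11/800: DF=(28589/31250 − 11/800·(0.972900+0.924800))/(1+11/800) = 8767/10000 ≈ 0.876700
step 4 [2y] bond c/2=1/80: DF=(45879/50000 − 1/80·(0.972900+0.924800+0.876700))/(1+1/80) = 109/125 ≈ 0.872000

1 1/2 9729/10000
2 1 578/625
3 3/2 8767/10000
4 2 109/125
f(1y,2y) = ((578/625)/(109/125) − 1)/(1) = 33/545 ≈ 6.0550%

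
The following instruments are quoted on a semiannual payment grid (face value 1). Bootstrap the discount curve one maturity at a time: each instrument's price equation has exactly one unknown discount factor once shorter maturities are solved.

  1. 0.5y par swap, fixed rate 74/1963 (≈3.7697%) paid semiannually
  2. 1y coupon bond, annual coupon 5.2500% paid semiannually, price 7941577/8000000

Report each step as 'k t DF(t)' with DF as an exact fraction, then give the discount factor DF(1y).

step 1 [0.5y] swap r/2=37/1963: DF=(1 − 37/1963·(0))/(1+37/1963) = 1963/2000 ≈ 0.981500
step 2 [1y] bond c/2=21/800: DF=(7941577/8000000 − 21/800·(0.981500))/(1+21/800) = 4711/5000 ≈ 0.942200

1 1/2 1963/2000
2 1 4711/5000
DF(1y) = 4711/5000 ≈ 0.942200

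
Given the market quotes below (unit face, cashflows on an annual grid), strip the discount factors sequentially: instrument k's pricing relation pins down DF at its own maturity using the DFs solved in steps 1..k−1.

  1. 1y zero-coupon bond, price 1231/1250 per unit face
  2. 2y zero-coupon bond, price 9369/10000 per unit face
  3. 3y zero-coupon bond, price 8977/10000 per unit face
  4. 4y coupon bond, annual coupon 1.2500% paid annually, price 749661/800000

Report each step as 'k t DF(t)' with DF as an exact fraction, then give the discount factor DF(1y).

step 1 [1y] zero: DF = P = 1231/1250 ≈ 0.984800
step 2 [2y] zero: DF = P = 9369/10000 ≈ 0.936900
step 3 [3y] zero: DF = P = 8977/10000 ≈ 0.897700
step 4 [4y] bond c/1=1/80: DF=(749661/800000 − 1/80·(0.984800+0.936900+0.897700))/(1+1/80) = 8907/10000 ≈ 0.890700

1 1 1231/1250
2 2 9369/10000
3 3 8977/10000
4 4 8907/10000
DF(1y) = 1231/1250 ≈ 0.984800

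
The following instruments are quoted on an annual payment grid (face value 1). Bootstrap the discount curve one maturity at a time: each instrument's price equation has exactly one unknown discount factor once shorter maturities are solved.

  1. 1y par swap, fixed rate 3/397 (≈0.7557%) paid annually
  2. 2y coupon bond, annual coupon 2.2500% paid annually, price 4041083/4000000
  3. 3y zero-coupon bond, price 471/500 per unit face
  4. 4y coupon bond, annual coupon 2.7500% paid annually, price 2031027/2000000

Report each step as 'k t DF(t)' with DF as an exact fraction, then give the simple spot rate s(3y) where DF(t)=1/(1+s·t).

step 1 [1y] swap r/1=3/397: DF=(1 − 3/397·(0))/(1+3/397) = 397/400 ≈ 0.992500
step 2 [2y] bond c/1=9/400: DF=(4041083/4000000 − 9/400·(0.992500))/(1+9/400) = 4831/5000 ≈ 0.966200
step 3 [3y] zero: DF = P = 471/500 ≈ 0.942000
step 4 [4y] bond c/1=11/400: DF=(2031027/2000000 − 11/400·(0.992500+0.966200+0.942000))/(1+11/400) = 9107/10000 ≈ 0.910700

1 1 397/400
2 2 4831/5000
3 3 471/500
4 4 9107/10000
s(3y) = (1/(471/500) − 1)/(3) = 29/1413 ≈ 2.0524%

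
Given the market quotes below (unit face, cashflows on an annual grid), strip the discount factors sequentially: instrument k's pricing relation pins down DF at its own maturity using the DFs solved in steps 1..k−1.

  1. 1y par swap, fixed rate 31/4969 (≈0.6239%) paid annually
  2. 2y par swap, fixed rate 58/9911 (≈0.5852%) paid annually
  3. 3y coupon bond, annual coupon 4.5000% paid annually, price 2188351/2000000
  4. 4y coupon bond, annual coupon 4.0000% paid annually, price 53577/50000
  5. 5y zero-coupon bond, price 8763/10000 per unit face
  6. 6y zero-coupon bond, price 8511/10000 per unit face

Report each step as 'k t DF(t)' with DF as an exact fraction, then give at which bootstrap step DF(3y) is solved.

step 1 [1y] swap r/1=31/4969: DF=(1 − 31/4969·(0))/(1+31/4969) = 4969/5000 ≈ 0.993800
step 2 [2y] swap r/1=58/9911: DF=(1 − 58/9911·(0.993800))/(1+58/9911) = 2471/2500 ≈ 0.988400
step 3 [3y] bond c/1=9/200: DF=(2188351/2000000 − 9/200·(0.993800+0.988400))/(1+9/200) = 9617/10000 ≈ 0.961700
step 4 [4y] bond c/1=1/25: DF=(53577/50000 − 1/25·(0.993800+0.988400+0.961700))/(1+1/25) = 9171/10000 ≈ 0.917100
step 5 [5y] zero: DF = P = 8763/10000 ≈ 0.876300
step 6 [6y] zero: DF = P = 8511/10000 ≈ 0.851100

1 1 4969/5000
2 2 2471/2500
3 3 9617/10000
4 4 9171/10000
5 5 8763/10000
6 6 8511/10000
DF(3y) is solved at step 3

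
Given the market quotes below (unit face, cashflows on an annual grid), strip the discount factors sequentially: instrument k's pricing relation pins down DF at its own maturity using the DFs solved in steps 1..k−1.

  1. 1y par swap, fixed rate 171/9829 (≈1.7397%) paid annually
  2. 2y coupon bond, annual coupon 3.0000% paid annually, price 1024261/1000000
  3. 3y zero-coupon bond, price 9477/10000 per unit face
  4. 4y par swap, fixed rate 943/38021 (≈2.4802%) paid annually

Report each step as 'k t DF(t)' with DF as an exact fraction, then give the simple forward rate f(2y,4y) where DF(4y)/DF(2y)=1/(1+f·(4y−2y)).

step 1 [1y] swap r/1=171/9829: DF=(1 − 171/9829·(0))/(1+171/9829) = 9829/10000 ≈ 0.982900
step 2 [2y] bond c/1=3/100: DF=(1024261/1000000 − 3/100·(0.982900))/(1+3/100) = 4829/5000 ≈ 0.965800
step 3 [3y] zero: DF = P = 9477/10000 ≈ 0.947700
step 4 [4y] swap r/1=943/38021: DF=(1 − 943/38021·(0.982900+0.965800+0.947700))/(1+943/38021) = 9057/10000 ≈ 0.905700

1 1 9829/10000
2 2 4829/5000
3 3 9477/10000
4 4 9057/10000
f(2y,4y) = ((4829/5000)/(9057/10000) − 1)/(2) = 601/18114 ≈ 3.3179%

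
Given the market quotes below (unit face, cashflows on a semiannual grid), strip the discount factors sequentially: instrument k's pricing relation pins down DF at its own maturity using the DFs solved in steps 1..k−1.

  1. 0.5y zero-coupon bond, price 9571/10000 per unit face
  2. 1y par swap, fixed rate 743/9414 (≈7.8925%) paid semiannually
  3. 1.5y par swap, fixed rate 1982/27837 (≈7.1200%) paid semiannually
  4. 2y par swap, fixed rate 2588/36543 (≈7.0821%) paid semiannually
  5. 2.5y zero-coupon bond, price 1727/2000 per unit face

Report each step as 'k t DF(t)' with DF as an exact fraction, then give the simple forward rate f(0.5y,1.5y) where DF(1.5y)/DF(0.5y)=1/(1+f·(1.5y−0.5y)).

step 1 [0.5y] zero: DF = P = 9571/10000 ≈ 0.957100
step 2 [1y] swap r/2=743/18828: DF=(1 − 743/18828·(0.957100))/(1+743/18828) = 9257/10000 ≈ 0.925700
step 3 [1.5y] swap r/2=991/27837: DF=(1 − 991/27837·(0.957100+0.925700))/(1+991/27837) = 9009/10000 ≈ 0.900900
step 4 [2y] swap r/2=1294/36543: DF=(1 − 1294/36543·(0.957100+0.925700+0.900900))/(1+1294/36543) = 4353/5000 ≈ 0.870600
step 5 [2.5y] zero: DF = P = 1727/2000 ≈ 0.863500

1 1/2 9571/10000
2 1 9257/10000
3 3/2 9009/10000
4 2 4353/5000
5 5/2 1727/2000
f(0.5y,1.5y) = ((9571/10000)/(9009/10000) − 1)/(1) = 562/9009 ≈ 6.2382%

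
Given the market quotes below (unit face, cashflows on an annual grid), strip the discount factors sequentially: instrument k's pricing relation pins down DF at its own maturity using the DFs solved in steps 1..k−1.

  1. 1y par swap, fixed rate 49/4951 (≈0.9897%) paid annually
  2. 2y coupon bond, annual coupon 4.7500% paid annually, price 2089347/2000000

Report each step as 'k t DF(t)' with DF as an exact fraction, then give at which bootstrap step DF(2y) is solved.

step 1 [1y] swap r/1=49/4951: DF=(1 − 49/4951·(0))/(1+49/4951) = 4951/5000 ≈ 0.990200
step 2 [2y] bond c/1=19/400: DF=(2089347/2000000 − 19/400·(0.990200))/(1+19/400) = 2381/2500 ≈ 0.952400

1 1 4951/5000
2 2 2381/2500
DF(2y) is solved at step 2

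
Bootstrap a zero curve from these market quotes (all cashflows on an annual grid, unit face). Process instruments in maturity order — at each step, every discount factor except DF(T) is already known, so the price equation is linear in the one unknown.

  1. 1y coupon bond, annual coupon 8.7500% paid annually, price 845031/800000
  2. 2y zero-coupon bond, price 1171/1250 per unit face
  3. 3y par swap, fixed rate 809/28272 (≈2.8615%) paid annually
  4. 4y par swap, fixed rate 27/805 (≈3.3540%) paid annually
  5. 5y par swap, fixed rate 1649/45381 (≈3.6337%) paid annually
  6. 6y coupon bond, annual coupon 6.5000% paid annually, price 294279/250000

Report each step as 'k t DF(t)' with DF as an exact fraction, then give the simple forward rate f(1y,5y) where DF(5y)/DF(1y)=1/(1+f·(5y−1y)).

1 1 9713/10000
2 2 1171/1250
3 3 9191/10000
4 4 4379/5000
5 5 8351/10000
6 6 8283/10000
f(1y,5y) = ((9713/10000)/(8351/10000) − 1)/(4) = 681/16702 ≈ 4.0774%

step 1 [1y] bond c/1=7/80: DF=(845031/800000 − 7/80·(0))/(1+7/80) = 9713/10000 ≈ 0.971300
step 2 [2y] zero: DF = P = 1171/1250 ≈ 0.936800
step 3 [3y] swap r/1=809/28272: DF=(1 − 809/28272·(0.971300+0.936800))/(1+809/28272) = 9191/10000 ≈ 0.919100
step 4 [4y] swap r/1=27/805: DF=(1 − 27/805·(0.971300+0.936800+0.919100))/(1+27/805) = 4379/5000 ≈ 0.875800
step 5 [5y] swap r/1=1649/45381: DF=(1 − 1649/45381·(0.971300+0.936800+0.919100+0.875800))/(1+1649/45381) = 8351/10000 ≈ 0.835100
step 6 [6y] bond c/1=13/200: DF=(294279/250000 − 13/200·(0.971300+0.936800+0.919100+0.875800+0.835100))/(1+13/200) = 8283/10000 ≈ 0.828300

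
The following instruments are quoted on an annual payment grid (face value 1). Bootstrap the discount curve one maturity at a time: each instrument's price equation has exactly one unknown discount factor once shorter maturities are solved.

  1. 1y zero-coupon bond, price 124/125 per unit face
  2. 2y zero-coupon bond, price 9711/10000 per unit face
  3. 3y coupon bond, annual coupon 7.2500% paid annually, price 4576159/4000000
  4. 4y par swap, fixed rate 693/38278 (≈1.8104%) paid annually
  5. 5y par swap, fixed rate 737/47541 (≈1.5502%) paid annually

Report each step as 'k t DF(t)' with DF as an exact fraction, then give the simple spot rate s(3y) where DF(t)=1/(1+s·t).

1 1 124/125
2 2 9711/10000
3 3 467/500
4 4 9307/10000
5 5 9263/10000
s(3y) = (1/(467/500) − 1)/(3) = 11/467 ≈ 2.3555%

step 1 [1y] zero: DF = P = 124/125 ≈ 0.992000
step 2 [2y] zero: DF = P = 9711/10000 ≈ 0.971100
step 3 [3y] bond c/1=29/400: DF=(4576159/4000000 − 29/400·(0.992000+0.971100))/(1+29/400) = 467/500 ≈ 0.934000
step 4 [4y] swap r/1=693/38278: DF=(1 − 693/38278·(0.992000+0.971100+0.934000))/(1+693/38278) = 9307/10000 ≈ 0.930700
step 5 [5y] swap r/1=737/47541: DF=(1 − 737/47541·(0.992000+0.971100+0.934000+0.930700))/(1+737/47541) = 9263/10000 ≈ 0.926300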